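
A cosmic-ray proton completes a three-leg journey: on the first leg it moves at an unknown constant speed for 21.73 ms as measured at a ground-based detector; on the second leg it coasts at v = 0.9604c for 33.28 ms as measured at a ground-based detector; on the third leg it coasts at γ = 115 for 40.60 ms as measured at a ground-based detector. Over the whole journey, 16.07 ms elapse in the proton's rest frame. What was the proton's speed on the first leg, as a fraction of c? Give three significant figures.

Leg 1: speed unknown; τ_1 = 21.73/γ_1.
Leg 2: γ = 1/√(1 − 0.9604²) = 1/√0.07763 = 3.589; τ_2 = 33.28/3.589 = 9.273 ms.
Leg 3: γ = 115; τ_3 = 40.60/115.0 = 0.3530 ms.
Total proper time: τ_1 + 9.273 + 0.3530 = 16.07, so τ_1 = 16.07 − 9.626 = 6.444 ms.
γ_1 = 21.73/6.444 = 3.372; β = √(1 − 1/γ²) = √0.9121.

β = 0.955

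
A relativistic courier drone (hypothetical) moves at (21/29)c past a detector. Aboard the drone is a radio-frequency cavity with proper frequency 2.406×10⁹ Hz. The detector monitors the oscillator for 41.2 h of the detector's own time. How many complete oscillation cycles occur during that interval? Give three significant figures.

N = 2.46×10¹⁴

γ = 1/√(1 − (21/29)²) = 29/20 = 1.450
During 41.2 h of lab time, the oscillator's proper time advances by τ = Δt/γ = 41.2/1.450 = 28.41 h = 1.023×10⁵ s.
N = f × τ = 2.406×10⁹ × 1.023×10⁵ = 2.461×10¹⁴.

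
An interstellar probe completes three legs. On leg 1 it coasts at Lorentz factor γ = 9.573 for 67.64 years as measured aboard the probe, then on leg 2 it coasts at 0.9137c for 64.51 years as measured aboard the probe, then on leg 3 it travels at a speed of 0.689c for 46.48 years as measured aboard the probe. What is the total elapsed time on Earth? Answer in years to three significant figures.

Leg 1: γ = 9.573; Δt_1 = 9.573 × 67.64 = 647.5 years.
Leg 2: γ = 1/√(1 − 0.9137²) = 1/√0.1652 = 2.461; Δt_2 = 2.461 × 64.51 = 158.7 years.
Leg 3: γ = 1/√(1 − 0.689²) = 1/√0.5253 = 1.380; Δt_3 = 1.380 × 46.48 = 64.13 years.
Total: 647.5 + 158.7 + 64.13 years.

Δt = 870 years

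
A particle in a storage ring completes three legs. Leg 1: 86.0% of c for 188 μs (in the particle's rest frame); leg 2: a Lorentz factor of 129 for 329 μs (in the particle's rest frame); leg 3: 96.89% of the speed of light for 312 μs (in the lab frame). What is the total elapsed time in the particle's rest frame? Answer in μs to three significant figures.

τ = 594 μs

Leg 1: 188 μs is already measured in the particle's rest frame.
Leg 2: 329 μs is already measured in the particle's rest frame.
Leg 3: β = 0.9689; γ = 1/√(1 − 0.9689²) = 1/√0.06123 = 4.041; τ_3 = 312/4.041 = 77.21 μs.
Total: 188.0 + 329.0 + 77.21 μs.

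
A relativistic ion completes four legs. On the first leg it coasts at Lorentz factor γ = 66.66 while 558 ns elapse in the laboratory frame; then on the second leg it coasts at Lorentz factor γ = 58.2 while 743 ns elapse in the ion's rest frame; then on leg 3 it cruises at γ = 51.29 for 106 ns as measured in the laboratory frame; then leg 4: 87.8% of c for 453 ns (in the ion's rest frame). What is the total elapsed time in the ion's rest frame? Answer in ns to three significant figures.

Leg 1: γ = 66.66; τ_1 = 558/66.66 = 8.371 ns.
Leg 2: 743 ns is already measured in the ion's rest frame.
Leg 3: γ = 51.29; τ_3 = 106/51.29 = 2.067 ns.
Leg 4: 453 ns is already measured in the ion's rest frame.
Total: 8.371 + 743.0 + 2.067 + 453.0 ns.

τ = 1210 ns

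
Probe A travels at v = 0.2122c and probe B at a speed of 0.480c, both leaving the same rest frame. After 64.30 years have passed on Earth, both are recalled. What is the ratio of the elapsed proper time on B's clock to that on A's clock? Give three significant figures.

τ_B/τ_A = 0.898

A: γ = 1/√(1 − 0.2122²) = 1/√0.9550 = 1.023. B: γ = 1/√(1 − 0.480²) = 1/√0.7696 = 1.140.
τ_A/τ_B = γ_B/γ_A = 1.140/1.023 = 1.114, so τ_B/τ_A = 0.8977.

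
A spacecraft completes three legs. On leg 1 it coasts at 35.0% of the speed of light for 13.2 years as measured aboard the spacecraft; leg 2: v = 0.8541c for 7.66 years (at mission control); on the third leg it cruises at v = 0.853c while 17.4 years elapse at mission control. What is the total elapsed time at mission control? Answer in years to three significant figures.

Δt = 39.2 years

Leg 1: β = 0.350; γ = 1/√(1 − 0.350²) = 1/√0.8775 = 1.068; Δt_1 = 1.068 × 13.2 = 14.09 years.
Leg 2: 7.66 years is already measured at mission control.
Leg 3: 17.4 years is already measured at mission control.
Total: 14.09 + 7.660 + 17.40 years.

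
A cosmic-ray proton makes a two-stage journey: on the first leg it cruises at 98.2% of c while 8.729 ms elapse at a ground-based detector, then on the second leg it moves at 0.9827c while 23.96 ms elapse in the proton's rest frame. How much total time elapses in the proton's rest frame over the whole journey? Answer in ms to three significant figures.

τ = 25.6 ms

Leg 1: β = 0.982; γ = 1/√(1 − 0.982²) = 1/√0.03568 = 5.294; τ_1 = 8.729/5.294 = 1.649 ms.
Leg 2: 23.96 ms is already measured in the proton's rest frame.
Total: 1.649 + 23.96 ms.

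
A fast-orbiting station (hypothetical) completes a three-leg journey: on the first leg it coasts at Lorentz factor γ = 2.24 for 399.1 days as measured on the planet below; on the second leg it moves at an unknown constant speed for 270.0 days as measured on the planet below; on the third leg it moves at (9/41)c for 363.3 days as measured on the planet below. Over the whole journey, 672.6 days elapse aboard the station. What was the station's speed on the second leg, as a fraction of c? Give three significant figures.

β = 0.855

Leg 1: γ = 2.24; τ_1 = 399.1/2.240 = 178.2 days.
Leg 2: speed unknown; τ_2 = 270.0/γ_2.
Leg 3: γ = 1/√(1 − (9/41)²) = 41/40 = 1.025; τ_3 = 363.3/1.025 = 354.4 days.
Total proper time: 178.2 + τ_2 + 354.4 = 672.6, so τ_2 = 672.6 − 532.6 = 140.0 days.
γ_2 = 270.0/140.0 = 1.929; β = √(1 − 1/γ²) = √0.7312.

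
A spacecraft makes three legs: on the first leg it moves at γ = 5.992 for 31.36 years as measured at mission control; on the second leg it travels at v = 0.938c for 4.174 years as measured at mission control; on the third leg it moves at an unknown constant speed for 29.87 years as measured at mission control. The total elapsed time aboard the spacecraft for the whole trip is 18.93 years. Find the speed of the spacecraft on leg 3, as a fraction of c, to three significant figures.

Leg 1: γ = 5.992; τ_1 = 31.36/5.992 = 5.234 years.
Leg 2: γ = 1/√(1 − 0.938²) = 1/√0.1202 = 2.885; τ_2 = 4.174/2.885 = 1.447 years.
Leg 3: speed unknown; τ_3 = 29.87/γ_3.
Total proper time: 5.234 + 1.447 + τ_3 = 18.93, so τ_3 = 18.93 − 6.681 = 12.25 years.
γ_3 = 29.87/12.25 = 2.438; β = √(1 − 1/γ²) = √0.8318.

β = 0.912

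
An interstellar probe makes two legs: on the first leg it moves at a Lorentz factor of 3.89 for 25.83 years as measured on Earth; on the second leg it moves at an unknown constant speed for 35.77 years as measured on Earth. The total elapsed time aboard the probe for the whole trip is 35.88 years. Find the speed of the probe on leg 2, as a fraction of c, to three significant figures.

Leg 1: γ = 3.89; τ_1 = 25.83/3.890 = 6.640 years.
Leg 2: speed unknown; τ_2 = 35.77/γ_2.
Total proper time: 6.640 + τ_2 = 35.88, so τ_2 = 35.88 − 6.640 = 29.24 years.
γ_2 = 35.77/29.24 = 1.223; β = √(1 − 1/γ²) = √0.3318.

β = 0.576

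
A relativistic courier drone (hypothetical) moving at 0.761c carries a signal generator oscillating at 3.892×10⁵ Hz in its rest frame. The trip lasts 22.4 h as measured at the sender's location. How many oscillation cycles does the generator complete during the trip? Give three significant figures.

N = 2.04×10¹⁰

γ = 1/√(1 − 0.761²) = 1/√0.4209 = 1.541
The oscillator's own cycle count is N = f × τ where τ is the proper time aboard the drone. τ = Δt/γ = 22.4/1.541 = 14.53 h = 5.232×10⁴ s.
N = 3.892×10⁵ × 5.232×10⁴ = 2.036×10¹⁰.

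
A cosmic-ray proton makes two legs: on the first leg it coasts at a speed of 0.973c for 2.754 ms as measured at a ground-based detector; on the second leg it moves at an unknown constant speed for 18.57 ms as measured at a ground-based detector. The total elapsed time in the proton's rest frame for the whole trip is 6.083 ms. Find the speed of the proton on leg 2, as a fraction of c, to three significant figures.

β = 0.956

Leg 1: γ = 1/√(1 − 0.973²) = 1/√0.05327 = 4.333; τ_1 = 2.754/4.333 = 0.6356 ms.
Leg 2: speed unknown; τ_2 = 18.57/γ_2.
Total proper time: 0.6356 + τ_2 = 6.083, so τ_2 = 6.083 − 0.6356 = 5.447 ms.
γ_2 = 18.57/5.447 = 3.409; β = √(1 − 1/γ²) = √0.9140.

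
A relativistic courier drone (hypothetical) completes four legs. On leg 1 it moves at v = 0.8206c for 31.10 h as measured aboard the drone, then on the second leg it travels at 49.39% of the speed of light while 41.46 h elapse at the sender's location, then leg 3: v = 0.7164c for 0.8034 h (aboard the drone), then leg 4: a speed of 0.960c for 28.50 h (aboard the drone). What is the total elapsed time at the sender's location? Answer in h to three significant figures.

Δt = 199 h

Leg 1: γ = 1/√(1 − 0.8206²) = 1/√0.3266 = 1.750; Δt_1 = 1.750 × 31.10 = 54.42 h.
Leg 2: 41.46 h is already measured at the sender's location.
Leg 3: γ = 1/√(1 − 0.7164²) = 1/√0.4868 = 1.433; Δt_3 = 1.433 × 0.8034 = 1.152 h.
Leg 4: γ = 1/√(1 − 0.960²) = 1/√0.07840 = 3.571; Δt_4 = 3.571 × 28.50 = 101.8 h.
Total: 54.42 + 41.46 + 1.152 + 101.8 h.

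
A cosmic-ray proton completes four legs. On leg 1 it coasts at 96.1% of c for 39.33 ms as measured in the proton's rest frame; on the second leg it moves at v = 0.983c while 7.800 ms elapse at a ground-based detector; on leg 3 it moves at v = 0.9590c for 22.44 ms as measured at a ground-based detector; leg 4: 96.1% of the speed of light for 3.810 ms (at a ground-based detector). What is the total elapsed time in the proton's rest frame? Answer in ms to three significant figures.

τ = 48.2 ms

Leg 1: 39.33 ms is already measured in the proton's rest frame.
Leg 2: γ = 1/√(1 − 0.983²) = 1/√0.03371 = 5.446; τ_2 = 7.800/5.446 = 1.432 ms.
Leg 3: γ = 1/√(1 − 0.9590²) = 1/√0.08032 = 3.529; τ_3 = 22.44/3.529 = 6.360 ms.
Leg 4: β = 0.961; γ = 1/√(1 − 0.961²) = 1/√0.07648 = 3.616; τ_4 = 3.810/3.616 = 1.054 ms.
Total: 39.33 + 1.432 + 6.360 + 1.054 ms.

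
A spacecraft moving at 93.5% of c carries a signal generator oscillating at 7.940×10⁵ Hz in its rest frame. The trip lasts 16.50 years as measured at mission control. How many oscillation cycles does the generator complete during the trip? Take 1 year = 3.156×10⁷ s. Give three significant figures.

β = 0.935; γ = 1/√(1 − 0.935²) = 1/√0.1258 = 2.820
The oscillator's own cycle count is N = f × τ where τ is the proper time aboard the spacecraft. τ = Δt/γ = 16.50/2.820 = 5.852 years = 1.847×10⁸ s.
N = 7.940×10⁵ × 1.847×10⁸ = 1.466×10¹⁴.

N = 1.47×10¹⁴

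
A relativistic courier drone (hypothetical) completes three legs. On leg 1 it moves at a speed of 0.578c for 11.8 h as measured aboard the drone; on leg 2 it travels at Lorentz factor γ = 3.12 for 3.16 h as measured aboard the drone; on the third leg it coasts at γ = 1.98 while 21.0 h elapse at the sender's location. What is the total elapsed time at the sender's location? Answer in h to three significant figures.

Δt = 45.3 h

Leg 1: γ = 1/√(1 − 0.578²) = 1/√0.6659 = 1.225; Δt_1 = 1.225 × 11.8 = 14.46 h.
Leg 2: γ = 3.12; Δt_2 = 3.120 × 3.16 = 9.859 h.
Leg 3: 21.0 h is already measured at the sender's location.
Total: 14.46 + 9.859 + 21.00 h.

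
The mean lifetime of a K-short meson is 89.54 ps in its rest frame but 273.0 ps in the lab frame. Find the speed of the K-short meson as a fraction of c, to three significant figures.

v = 0.945c

γ = Δt/τ₀ = 273.0/89.54 = 3.049
β = √(1 − 1/γ²) = √(1 − 0.1076) = √0.8924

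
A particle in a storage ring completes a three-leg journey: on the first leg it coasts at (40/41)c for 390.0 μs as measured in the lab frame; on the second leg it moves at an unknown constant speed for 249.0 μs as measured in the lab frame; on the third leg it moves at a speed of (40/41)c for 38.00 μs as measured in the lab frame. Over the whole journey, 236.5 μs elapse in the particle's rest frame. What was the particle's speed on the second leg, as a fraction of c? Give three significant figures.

Leg 1: γ = 1/√(1 − (40/41)²) = 41/9 ≈ 4.556; τ_1 = 390.0/4.556 = 85.61 μs.
Leg 2: speed unknown; τ_2 = 249.0/γ_2.
Leg 3: γ = 1/√(1 − (40/41)²) = 41/9 ≈ 4.556; τ_3 = 38.00/4.556 = 8.341 μs.
Total proper time: 85.61 + τ_2 + 8.341 = 236.5, so τ_2 = 236.5 − 93.95 = 142.5 μs.
γ_2 = 249.0/142.5 = 1.747; β = √(1 − 1/γ²) = √0.6723.

β = 0.820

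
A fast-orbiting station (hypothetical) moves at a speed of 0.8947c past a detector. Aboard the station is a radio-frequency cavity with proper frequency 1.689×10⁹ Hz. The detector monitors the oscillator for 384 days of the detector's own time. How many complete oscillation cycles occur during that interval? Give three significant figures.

N = 2.50×10¹⁶

γ = 1/√(1 − 0.8947²) = 1/√0.1995 = 2.239
During 384 days of lab time, the oscillator's proper time advances by τ = Δt/γ = 384/2.239 = 171.5 days = 1.482×10⁷ s.
N = f × τ = 1.689×10⁹ × 1.482×10⁷ = 2.503×10¹⁶.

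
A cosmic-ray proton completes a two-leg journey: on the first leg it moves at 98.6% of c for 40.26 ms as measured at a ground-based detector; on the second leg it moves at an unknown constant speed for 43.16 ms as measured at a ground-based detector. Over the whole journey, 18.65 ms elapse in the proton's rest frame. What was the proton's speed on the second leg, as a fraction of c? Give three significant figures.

Leg 1: β = 0.986; γ = 1/√(1 − 0.986²) = 1/√0.02780 = 5.997; τ_1 = 40.26/5.997 = 6.713 ms.
Leg 2: speed unknown; τ_2 = 43.16/γ_2.
Total proper time: 6.713 + τ_2 = 18.65, so τ_2 = 18.65 − 6.713 = 11.94 ms.
γ_2 = 43.16/11.94 = 3.616; β = √(1 − 1/γ²) = √0.9235.

β = 0.961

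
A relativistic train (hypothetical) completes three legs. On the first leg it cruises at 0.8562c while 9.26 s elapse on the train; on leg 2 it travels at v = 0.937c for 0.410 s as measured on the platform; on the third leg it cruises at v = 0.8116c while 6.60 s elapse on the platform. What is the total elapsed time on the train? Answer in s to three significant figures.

Leg 1: 9.26 s is already measured on the train.
Leg 2: γ = 1/√(1 − 0.937²) = 1/√0.1220 = 2.863; τ_2 = 0.410/2.863 = 0.1432 s.
Leg 3: γ = 1/√(1 − 0.8116²) = 1/√0.3413 = 1.712; τ_3 = 6.60/1.712 = 3.856 s.
Total: 9.260 + 0.1432 + 3.856 s.

τ = 13.3 s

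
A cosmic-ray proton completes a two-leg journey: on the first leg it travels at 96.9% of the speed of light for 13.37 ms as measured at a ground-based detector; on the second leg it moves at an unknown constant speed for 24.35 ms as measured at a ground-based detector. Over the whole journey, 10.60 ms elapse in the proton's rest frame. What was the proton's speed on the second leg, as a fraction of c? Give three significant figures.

Leg 1: β = 0.969; γ = 1/√(1 − 0.969²) = 1/√0.06104 = 4.048; τ_1 = 13.37/4.048 = 3.303 ms.
Leg 2: speed unknown; τ_2 = 24.35/γ_2.
Total proper time: 3.303 + τ_2 = 10.60, so τ_2 = 10.60 − 3.303 = 7.297 ms.
γ_2 = 24.35/7.297 = 3.337; β = √(1 − 1/γ²) = √0.9102.

β = 0.954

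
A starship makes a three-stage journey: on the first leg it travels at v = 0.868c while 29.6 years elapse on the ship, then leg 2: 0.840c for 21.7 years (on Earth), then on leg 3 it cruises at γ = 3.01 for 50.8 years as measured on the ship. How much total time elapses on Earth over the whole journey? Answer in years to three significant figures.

Δt = 234 years

Leg 1: γ = 1/√(1 − 0.868²) = 1/√0.2466 = 2.014; Δt_1 = 2.014 × 29.6 = 59.61 years.
Leg 2: 21.7 years is already measured on Earth.
Leg 3: γ = 3.01; Δt_3 = 3.010 × 50.8 = 152.9 years.
Total: 59.61 + 21.70 + 152.9 years.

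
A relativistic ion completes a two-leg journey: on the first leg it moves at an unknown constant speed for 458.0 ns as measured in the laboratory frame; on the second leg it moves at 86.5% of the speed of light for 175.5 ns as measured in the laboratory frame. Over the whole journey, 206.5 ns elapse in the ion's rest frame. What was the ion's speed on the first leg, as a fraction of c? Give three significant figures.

β = 0.966

Leg 1: speed unknown; τ_1 = 458.0/γ_1.
Leg 2: β = 0.865; γ = 1/√(1 − 0.865²) = 1/√0.2518 = 1.993; τ_2 = 175.5/1.993 = 88.06 ns.
Total proper time: τ_1 + 88.06 = 206.5, so τ_1 = 206.5 − 88.06 = 118.4 ns.
γ_1 = 458.0/118.4 = 3.867; β = √(1 − 1/γ²) = √0.9331.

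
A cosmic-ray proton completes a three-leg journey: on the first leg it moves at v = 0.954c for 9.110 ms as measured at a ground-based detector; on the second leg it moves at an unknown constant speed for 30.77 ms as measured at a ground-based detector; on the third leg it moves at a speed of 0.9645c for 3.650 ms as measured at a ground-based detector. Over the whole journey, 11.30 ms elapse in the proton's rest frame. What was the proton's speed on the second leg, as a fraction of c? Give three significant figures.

Leg 1: γ = 1/√(1 − 0.954²) = 1/√0.08988 = 3.335; τ_1 = 9.110/3.335 = 2.731 ms.
Leg 2: speed unknown; τ_2 = 30.77/γ_2.
Leg 3: γ = 1/√(1 − 0.9645²) = 1/√0.06974 = 3.787; τ_3 = 3.650/3.787 = 0.9639 ms.
Total proper time: 2.731 + τ_2 + 0.9639 = 11.30, so τ_2 = 11.30 − 3.695 = 7.605 ms.
γ_2 = 30.77/7.605 = 4.046; β = √(1 − 1/γ²) = √0.9389.

β = 0.969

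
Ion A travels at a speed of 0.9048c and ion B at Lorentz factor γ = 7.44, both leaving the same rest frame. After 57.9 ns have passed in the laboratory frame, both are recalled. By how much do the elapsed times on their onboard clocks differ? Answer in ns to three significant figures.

A: γ = 1/√(1 − 0.9048²) = 1/√0.1813 = 2.348; τ_A = 57.9/2.348 = 24.66 ns.
B: γ = 7.44; τ_B = 57.9/7.440 = 7.782 ns.

|τ_A − τ_B| = 16.9 ns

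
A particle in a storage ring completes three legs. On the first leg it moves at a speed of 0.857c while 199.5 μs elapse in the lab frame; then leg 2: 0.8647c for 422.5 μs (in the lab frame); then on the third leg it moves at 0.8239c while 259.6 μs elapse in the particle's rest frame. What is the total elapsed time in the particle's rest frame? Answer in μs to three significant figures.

τ = 575 μs

Leg 1: γ = 1/√(1 − 0.857²) = 1/√0.2656 = 1.941; τ_1 = 199.5/1.941 = 102.8 μs.
Leg 2: γ = 1/√(1 − 0.8647²) = 1/√0.2523 = 1.991; τ_2 = 422.5/1.991 = 212.2 μs.
Leg 3: 259.6 μs is already measured in the particle's rest frame.
Total: 102.8 + 212.2 + 259.6 μs.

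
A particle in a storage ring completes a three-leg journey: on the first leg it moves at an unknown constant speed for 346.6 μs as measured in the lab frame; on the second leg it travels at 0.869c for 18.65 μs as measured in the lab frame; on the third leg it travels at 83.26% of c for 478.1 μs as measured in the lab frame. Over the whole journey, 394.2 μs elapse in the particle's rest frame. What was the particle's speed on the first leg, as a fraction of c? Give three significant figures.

β = 0.938

Leg 1: speed unknown; τ_1 = 346.6/γ_1.
Leg 2: γ = 1/√(1 − 0.869²) = 1/√0.2448 = 2.021; τ_2 = 18.65/2.021 = 9.228 μs.
Leg 3: β = 0.8326; γ = 1/√(1 − 0.8326²) = 1/√0.3068 = 1.805; τ_3 = 478.1/1.805 = 264.8 μs.
Total proper time: τ_1 + 9.228 + 264.8 = 394.2, so τ_1 = 394.2 − 274.0 = 120.2 μs.
γ_1 = 346.6/120.2 = 2.884; β = √(1 − 1/γ²) = √0.8798.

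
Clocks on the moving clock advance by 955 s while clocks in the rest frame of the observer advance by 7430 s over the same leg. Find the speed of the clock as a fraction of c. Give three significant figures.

The proper time is measured on the moving clock (both events occur at the clock's location); Δt is measured in the rest frame of the observer. γ = Δt/τ = 7430/955 = 7.780.
β = √(1 − 1/γ²) = √(1 − 0.01652) = √0.9835

β = 0.992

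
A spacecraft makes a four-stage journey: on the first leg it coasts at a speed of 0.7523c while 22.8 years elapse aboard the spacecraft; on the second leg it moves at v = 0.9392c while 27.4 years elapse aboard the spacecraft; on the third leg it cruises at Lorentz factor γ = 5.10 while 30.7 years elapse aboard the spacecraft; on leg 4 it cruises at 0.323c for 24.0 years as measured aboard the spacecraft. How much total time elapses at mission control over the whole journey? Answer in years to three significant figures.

Leg 1: γ = 1/√(1 − 0.7523²) = 1/√0.4340 = 1.518; Δt_1 = 1.518 × 22.8 = 34.61 years.
Leg 2: γ = 1/√(1 − 0.9392²) = 1/√0.1179 = 2.912; Δt_2 = 2.912 × 27.4 = 79.80 years.
Leg 3: γ = 5.10; Δt_3 = 5.100 × 30.7 = 156.6 years.
Leg 4: γ = 1/√(1 − 0.323²) = 1/√0.8957 = 1.057; Δt_4 = 1.057 × 24.0 = 25.36 years.
Total: 34.61 + 79.80 + 156.6 + 25.36 years.

Δt = 296 years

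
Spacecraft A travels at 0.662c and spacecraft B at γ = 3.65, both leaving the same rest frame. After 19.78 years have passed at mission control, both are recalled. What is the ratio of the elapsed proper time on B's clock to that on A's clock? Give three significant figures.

A: γ = 1/√(1 − 0.662²) = 1/√0.5618 = 1.334. B: γ = 3.65.
τ_A/τ_B = γ_B/γ_A = 3.650/1.334 = 2.736, so τ_B/τ_A = 0.3655.

τ_B/τ_A = 0.366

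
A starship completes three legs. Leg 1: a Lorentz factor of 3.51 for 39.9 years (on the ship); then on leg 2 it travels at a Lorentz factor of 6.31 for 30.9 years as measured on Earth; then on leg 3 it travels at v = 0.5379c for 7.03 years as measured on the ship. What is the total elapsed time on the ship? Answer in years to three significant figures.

τ = 51.8 years

Leg 1: 39.9 years is already measured on the ship.
Leg 2: γ = 6.31; τ_2 = 30.9/6.310 = 4.897 years.
Leg 3: 7.03 years is already measured on the ship.
Total: 39.90 + 4.897 + 7.030 years.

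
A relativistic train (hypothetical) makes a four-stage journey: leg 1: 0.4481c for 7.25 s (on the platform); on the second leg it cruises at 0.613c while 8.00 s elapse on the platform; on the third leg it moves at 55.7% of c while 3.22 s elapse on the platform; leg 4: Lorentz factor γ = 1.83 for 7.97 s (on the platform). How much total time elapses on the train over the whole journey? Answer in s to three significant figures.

τ = 19.8 s

Leg 1: γ = 1/√(1 − 0.4481²) = 1/√0.7992 = 1.119; τ_1 = 7.25/1.119 = 6.481 s.
Leg 2: γ = 1/√(1 − 0.613²) = 1/√0.6242 = 1.266; τ_2 = 8.00/1.266 = 6.321 s.
Leg 3: β = 0.557; γ = 1/√(1 − 0.557²) = 1/√0.6898 = 1.204; τ_3 = 3.22/1.204 = 2.674 s.
Leg 4: γ = 1.83; τ_4 = 7.97/1.830 = 4.355 s.
Total: 6.481 + 6.321 + 2.674 + 4.355 s.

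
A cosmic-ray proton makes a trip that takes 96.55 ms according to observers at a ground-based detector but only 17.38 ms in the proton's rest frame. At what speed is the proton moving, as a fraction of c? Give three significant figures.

The proper time is measured in the proton's rest frame (both events occur at the proton's location); Δt is measured at a ground-based detector. γ = Δt/τ = 96.55/17.38 = 5.555.
β = √(1 − 1/γ²) = √(1 − 0.03240) = √0.9676

v = 0.984c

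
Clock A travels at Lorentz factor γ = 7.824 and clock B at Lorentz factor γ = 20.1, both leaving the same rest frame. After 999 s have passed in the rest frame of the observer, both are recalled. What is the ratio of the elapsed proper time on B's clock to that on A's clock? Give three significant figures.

A: γ = 7.824. B: γ = 20.1.
τ_A/τ_B = γ_B/γ_A = 20.10/7.824 = 2.569, so τ_B/τ_A = 0.3893.

τ_B/τ_A = 0.389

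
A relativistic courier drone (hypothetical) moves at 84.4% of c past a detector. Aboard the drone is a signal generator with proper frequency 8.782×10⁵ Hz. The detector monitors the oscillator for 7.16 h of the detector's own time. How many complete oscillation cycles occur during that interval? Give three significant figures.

N = 1.21×10¹⁰

β = 0.844; γ = 1/√(1 − 0.844²) = 1/√0.2877 = 1.864
During 7.16 h of lab time, the oscillator's proper time advances by τ = Δt/γ = 7.16/1.864 = 3.840 h = 1.382×10⁴ s.
N = f × τ = 8.782×10⁵ × 1.382×10⁴ = 1.214×10¹⁰.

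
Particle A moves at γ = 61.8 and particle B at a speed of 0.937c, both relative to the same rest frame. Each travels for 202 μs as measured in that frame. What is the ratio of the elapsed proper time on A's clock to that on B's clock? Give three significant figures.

A: γ = 61.8. B: γ = 1/√(1 − 0.937²) = 1/√0.1220 = 2.863.
τ_A/τ_B = γ_B/γ_A = 2.863/61.80 = 0.04632, so τ_A/τ_B = 0.04632.

τ_A/τ_B = 0.0463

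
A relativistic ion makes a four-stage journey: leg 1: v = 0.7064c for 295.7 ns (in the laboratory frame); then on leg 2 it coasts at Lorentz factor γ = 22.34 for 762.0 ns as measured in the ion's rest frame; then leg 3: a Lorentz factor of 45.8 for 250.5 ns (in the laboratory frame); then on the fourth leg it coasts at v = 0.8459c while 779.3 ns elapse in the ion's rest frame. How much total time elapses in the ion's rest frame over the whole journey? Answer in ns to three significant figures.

Leg 1: γ = 1/√(1 − 0.7064²) = 1/√0.5010 = 1.413; τ_1 = 295.7/1.413 = 209.3 ns.
Leg 2: 762.0 ns is already measured in the ion's rest frame.
Leg 3: γ = 45.8; τ_3 = 250.5/45.80 = 5.469 ns.
Leg 4: 779.3 ns is already measured in the ion's rest frame.
Total: 209.3 + 762.0 + 5.469 + 779.3 ns.

τ = 1760 ns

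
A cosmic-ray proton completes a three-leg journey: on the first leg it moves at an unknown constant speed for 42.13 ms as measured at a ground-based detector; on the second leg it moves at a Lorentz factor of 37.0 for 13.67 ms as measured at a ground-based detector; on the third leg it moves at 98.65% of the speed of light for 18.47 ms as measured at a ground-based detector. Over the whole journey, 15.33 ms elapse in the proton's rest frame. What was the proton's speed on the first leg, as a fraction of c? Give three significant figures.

Leg 1: speed unknown; τ_1 = 42.13/γ_1.
Leg 2: γ = 37.0; τ_2 = 13.67/37.00 = 0.3695 ms.
Leg 3: β = 0.9865; γ = 1/√(1 − 0.9865²) = 1/√0.02682 = 6.106; τ_3 = 18.47/6.106 = 3.025 ms.
Total proper time: τ_1 + 0.3695 + 3.025 = 15.33, so τ_1 = 15.33 − 3.394 = 11.94 ms.
γ_1 = 42.13/11.94 = 3.530; β = √(1 − 1/γ²) = √0.9197.

β = 0.959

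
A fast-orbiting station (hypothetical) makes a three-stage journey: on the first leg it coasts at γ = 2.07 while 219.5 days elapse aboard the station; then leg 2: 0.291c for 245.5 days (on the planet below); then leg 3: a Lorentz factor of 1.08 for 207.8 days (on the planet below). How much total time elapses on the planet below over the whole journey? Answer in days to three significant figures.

Leg 1: γ = 2.07; Δt_1 = 2.070 × 219.5 = 454.4 days.
Leg 2: 245.5 days is already measured on the planet below.
Leg 3: 207.8 days is already measured on the planet below.
Total: 454.4 + 245.5 + 207.8 days.

Δt = 908 days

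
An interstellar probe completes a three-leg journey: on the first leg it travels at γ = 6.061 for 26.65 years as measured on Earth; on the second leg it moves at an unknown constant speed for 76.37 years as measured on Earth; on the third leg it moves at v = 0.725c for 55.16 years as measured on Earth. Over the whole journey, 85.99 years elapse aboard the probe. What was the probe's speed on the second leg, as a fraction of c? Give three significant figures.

Leg 1: γ = 6.061; τ_1 = 26.65/6.061 = 4.397 years.
Leg 2: speed unknown; τ_2 = 76.37/γ_2.
Leg 3: γ = 1/√(1 − 0.725²) = 1/√0.4744 = 1.452; τ_3 = 55.16/1.452 = 37.99 years.
Total proper time: 4.397 + τ_2 + 37.99 = 85.99, so τ_2 = 85.99 − 42.39 = 43.60 years.
γ_2 = 76.37/43.60 = 1.752; β = √(1 − 1/γ²) = √0.6740.

β = 0.821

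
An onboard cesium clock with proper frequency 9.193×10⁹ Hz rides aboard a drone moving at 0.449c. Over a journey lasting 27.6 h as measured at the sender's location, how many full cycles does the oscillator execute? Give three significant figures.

N = 8.16×10¹⁴

γ = 1/√(1 − 0.449²) = 1/√0.7984 = 1.119
The oscillator's own cycle count is N = f × τ where τ is the proper time aboard the drone. τ = Δt/γ = 27.6/1.119 = 24.66 h = 8.878×10⁴ s.
N = 9.193×10⁹ × 8.878×10⁴ = 8.162×10¹⁴.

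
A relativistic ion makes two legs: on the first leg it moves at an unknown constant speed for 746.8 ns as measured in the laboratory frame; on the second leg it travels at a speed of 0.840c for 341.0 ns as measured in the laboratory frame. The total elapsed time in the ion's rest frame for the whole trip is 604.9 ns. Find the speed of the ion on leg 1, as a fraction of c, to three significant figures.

Leg 1: speed unknown; τ_1 = 746.8/γ_1.
Leg 2: γ = 1/√(1 − 0.840²) = 1/√0.2944 = 1.843; τ_2 = 341.0/1.843 = 185.0 ns.
Total proper time: τ_1 + 185.0 = 604.9, so τ_1 = 604.9 − 185.0 = 419.9 ns.
γ_1 = 746.8/419.9 = 1.779; β = √(1 − 1/γ²) = √0.6839.

β = 0.827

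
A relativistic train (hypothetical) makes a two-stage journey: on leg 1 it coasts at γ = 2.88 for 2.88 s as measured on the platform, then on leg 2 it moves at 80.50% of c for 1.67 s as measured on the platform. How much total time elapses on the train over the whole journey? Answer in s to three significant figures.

τ = 1.99 s

Leg 1: γ = 2.88; τ_1 = 2.88/2.880 = 1.000 s.
Leg 2: β = 0.8050; γ = 1/√(1 − 0.8050²) = 1/√0.3520 = 1.686; τ_2 = 1.67/1.686 = 0.9908 s.
Total: 1.000 + 0.9908 s.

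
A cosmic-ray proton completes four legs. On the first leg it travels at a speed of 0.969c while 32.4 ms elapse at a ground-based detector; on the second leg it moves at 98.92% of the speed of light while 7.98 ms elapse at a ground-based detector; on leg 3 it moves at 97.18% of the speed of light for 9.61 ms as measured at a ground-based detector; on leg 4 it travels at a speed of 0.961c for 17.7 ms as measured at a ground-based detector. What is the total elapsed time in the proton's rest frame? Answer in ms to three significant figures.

Leg 1: γ = 1/√(1 − 0.969²) = 1/√0.06104 = 4.048; τ_1 = 32.4/4.048 = 8.005 ms.
Leg 2: β = 0.9892; γ = 1/√(1 − 0.9892²) = 1/√0.02148 = 6.823; τ_2 = 7.98/6.823 = 1.170 ms.
Leg 3: β = 0.9718; γ = 1/√(1 − 0.9718²) = 1/√0.05560 = 4.241; τ_3 = 9.61/4.241 = 2.266 ms.
Leg 4: γ = 1/√(1 − 0.961²) = 1/√0.07648 = 3.616; τ_4 = 17.7/3.616 = 4.895 ms.
Total: 8.005 + 1.170 + 2.266 + 4.895 ms.

τ = 16.3 ms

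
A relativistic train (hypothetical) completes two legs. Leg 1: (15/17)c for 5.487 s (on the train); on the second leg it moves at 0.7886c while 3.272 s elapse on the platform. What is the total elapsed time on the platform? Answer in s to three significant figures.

Leg 1: γ = 1/√(1 − (15/17)²) = 17/8 = 2.125; Δt_1 = 2.125 × 5.487 = 11.66 s.
Leg 2: 3.272 s is already measured on the platform.
Total: 11.66 + 3.272 s.

Δt = 14.9 s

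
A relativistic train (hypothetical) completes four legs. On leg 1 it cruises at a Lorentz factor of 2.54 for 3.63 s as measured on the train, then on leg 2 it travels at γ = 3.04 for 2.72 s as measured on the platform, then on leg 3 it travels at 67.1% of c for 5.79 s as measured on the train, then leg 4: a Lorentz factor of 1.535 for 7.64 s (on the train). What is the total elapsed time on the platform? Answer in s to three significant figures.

Δt = 31.5 s

Leg 1: γ = 2.54; Δt_1 = 2.540 × 3.63 = 9.220 s.
Leg 2: 2.72 s is already measured on the platform.
Leg 3: β = 0.671; γ = 1/√(1 − 0.671²) = 1/√0.5498 = 1.349; Δt_3 = 1.349 × 5.79 = 7.809 s.
Leg 4: γ = 1.535; Δt_4 = 1.535 × 7.64 = 11.73 s.
Total: 9.220 + 2.720 + 7.809 + 11.73 s.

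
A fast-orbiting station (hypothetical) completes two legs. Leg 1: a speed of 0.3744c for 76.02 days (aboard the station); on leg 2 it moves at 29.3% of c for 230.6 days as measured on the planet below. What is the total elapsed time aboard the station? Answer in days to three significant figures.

Leg 1: 76.02 days is already measured aboard the station.
Leg 2: β = 0.293; γ = 1/√(1 − 0.293²) = 1/√0.9142 = 1.046; τ_2 = 230.6/1.046 = 220.5 days.
Total: 76.02 + 220.5 days.

τ = 296 days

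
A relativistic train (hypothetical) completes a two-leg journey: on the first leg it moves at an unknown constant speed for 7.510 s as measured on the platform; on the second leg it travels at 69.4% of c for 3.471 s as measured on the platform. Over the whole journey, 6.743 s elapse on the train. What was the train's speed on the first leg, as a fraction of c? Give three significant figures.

Leg 1: speed unknown; τ_1 = 7.510/γ_1.
Leg 2: β = 0.694; γ = 1/√(1 − 0.694²) = 1/√0.5184 = 1.389; τ_2 = 3.471/1.389 = 2.499 s.
Total proper time: τ_1 + 2.499 = 6.743, so τ_1 = 6.743 − 2.499 = 4.244 s.
γ_1 = 7.510/4.244 = 1.770; β = √(1 − 1/γ²) = √0.6807.

β = 0.825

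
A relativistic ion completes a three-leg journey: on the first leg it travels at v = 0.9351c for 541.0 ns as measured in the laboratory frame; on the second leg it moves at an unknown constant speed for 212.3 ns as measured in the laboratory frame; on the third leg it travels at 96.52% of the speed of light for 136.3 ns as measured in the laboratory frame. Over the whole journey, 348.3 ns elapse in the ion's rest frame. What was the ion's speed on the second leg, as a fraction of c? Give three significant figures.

β = 0.822

Leg 1: γ = 1/√(1 − 0.9351²) = 1/√0.1256 = 2.822; τ_1 = 541.0/2.822 = 191.7 ns.
Leg 2: speed unknown; τ_2 = 212.3/γ_2.
Leg 3: β = 0.9652; γ = 1/√(1 − 0.9652²) = 1/√0.06839 = 3.824; τ_3 = 136.3/3.824 = 35.64 ns.
Total proper time: 191.7 + τ_2 + 35.64 = 348.3, so τ_2 = 348.3 − 227.4 = 120.9 ns.
γ_2 = 212.3/120.9 = 1.756; β = √(1 − 1/γ²) = √0.6755.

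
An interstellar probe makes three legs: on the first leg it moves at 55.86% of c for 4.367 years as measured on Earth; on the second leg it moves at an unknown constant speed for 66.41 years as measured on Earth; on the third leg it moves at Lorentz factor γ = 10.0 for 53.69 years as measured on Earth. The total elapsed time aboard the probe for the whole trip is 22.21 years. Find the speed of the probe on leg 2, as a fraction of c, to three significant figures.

Leg 1: β = 0.5586; γ = 1/√(1 − 0.5586²) = 1/√0.6880 = 1.206; τ_1 = 4.367/1.206 = 3.622 years.
Leg 2: speed unknown; τ_2 = 66.41/γ_2.
Leg 3: γ = 10.0; τ_3 = 53.69/10.00 = 5.369 years.
Total proper time: 3.622 + τ_2 + 5.369 = 22.21, so τ_2 = 22.21 − 8.991 = 13.22 years.
γ_2 = 66.41/13.22 = 5.024; β = √(1 − 1/γ²) = √0.9604.

β = 0.980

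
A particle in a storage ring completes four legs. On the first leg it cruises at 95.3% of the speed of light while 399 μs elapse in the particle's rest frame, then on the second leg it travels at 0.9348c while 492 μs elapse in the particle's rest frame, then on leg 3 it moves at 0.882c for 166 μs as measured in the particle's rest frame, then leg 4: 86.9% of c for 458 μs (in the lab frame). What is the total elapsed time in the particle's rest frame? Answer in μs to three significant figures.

Leg 1: 399 μs is already measured in the particle's rest frame.
Leg 2: 492 μs is already measured in the particle's rest frame.
Leg 3: 166 μs is already measured in the particle's rest frame.
Leg 4: β = 0.869; γ = 1/√(1 − 0.869²) = 1/√0.2448 = 2.021; τ_4 = 458/2.021 = 226.6 μs.
Total: 399.0 + 492.0 + 166.0 + 226.6 μs.

τ = 1280 μs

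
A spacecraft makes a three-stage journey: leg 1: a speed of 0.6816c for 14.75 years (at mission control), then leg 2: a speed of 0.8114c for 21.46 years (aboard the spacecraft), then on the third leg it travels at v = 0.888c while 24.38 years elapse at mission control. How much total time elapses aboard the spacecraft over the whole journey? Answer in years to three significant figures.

Leg 1: γ = 1/√(1 − 0.6816²) = 1/√0.5354 = 1.367; τ_1 = 14.75/1.367 = 10.79 years.
Leg 2: 21.46 years is already measured aboard the spacecraft.
Leg 3: γ = 1/√(1 − 0.888²) = 1/√0.2115 = 2.175; τ_3 = 24.38/2.175 = 11.21 years.
Total: 10.79 + 21.46 + 11.21 years.

τ = 43.5 years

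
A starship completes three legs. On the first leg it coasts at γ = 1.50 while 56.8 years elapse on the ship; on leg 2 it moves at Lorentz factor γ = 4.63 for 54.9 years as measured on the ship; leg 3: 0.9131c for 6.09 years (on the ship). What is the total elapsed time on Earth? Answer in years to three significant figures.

Leg 1: γ = 1.50; Δt_1 = 1.500 × 56.8 = 85.20 years.
Leg 2: γ = 4.63; Δt_2 = 4.630 × 54.9 = 254.2 years.
Leg 3: γ = 1/√(1 − 0.9131²) = 1/√0.1662 = 2.453; Δt_3 = 2.453 × 6.09 = 14.94 years.
Total: 85.20 + 254.2 + 14.94 years.

Δt = 354 years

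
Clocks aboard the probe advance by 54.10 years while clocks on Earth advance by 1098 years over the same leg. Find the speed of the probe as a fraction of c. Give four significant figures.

The proper time is measured aboard the probe (both events occur at the probe's location); Δt is measured on Earth. γ = Δt/τ = 1098/54.10 = 20.30.
β = √(1 − 1/γ²) = √(1 − 0.002428) = √0.9976

β = 0.9988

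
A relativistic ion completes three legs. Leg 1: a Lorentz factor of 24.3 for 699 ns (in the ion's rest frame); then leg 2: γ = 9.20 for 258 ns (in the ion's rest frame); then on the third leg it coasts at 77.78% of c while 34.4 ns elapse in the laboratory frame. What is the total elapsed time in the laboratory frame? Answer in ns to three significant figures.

Leg 1: γ = 24.3; Δt_1 = 24.30 × 699 = 1.699×10⁴ ns.
Leg 2: γ = 9.20; Δt_2 = 9.200 × 258 = 2374 ns.
Leg 3: 34.4 ns is already measured in the laboratory frame.
Total: 1.699×10⁴ + 2374 + 34.40 ns.

Δt = 1.94×10⁴ ns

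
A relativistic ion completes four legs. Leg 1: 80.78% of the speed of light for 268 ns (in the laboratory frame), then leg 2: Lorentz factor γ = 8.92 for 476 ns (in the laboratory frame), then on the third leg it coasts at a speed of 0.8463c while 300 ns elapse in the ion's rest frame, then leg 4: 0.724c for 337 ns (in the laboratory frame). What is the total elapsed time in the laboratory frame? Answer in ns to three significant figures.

Leg 1: 268 ns is already measured in the laboratory frame.
Leg 2: 476 ns is already measured in the laboratory frame.
Leg 3: γ = 1/√(1 − 0.8463²) = 1/√0.2838 = 1.877; Δt_3 = 1.877 × 300 = 563.2 ns.
Leg 4: 337 ns is already measured in the laboratory frame.
Total: 268.0 + 476.0 + 563.2 + 337.0 ns.

Δt = 1640 ns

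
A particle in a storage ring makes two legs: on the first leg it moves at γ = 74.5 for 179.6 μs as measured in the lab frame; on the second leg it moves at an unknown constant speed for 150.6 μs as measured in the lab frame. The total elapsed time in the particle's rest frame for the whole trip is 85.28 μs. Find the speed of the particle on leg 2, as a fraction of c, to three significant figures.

Leg 1: γ = 74.5; τ_1 = 179.6/74.50 = 2.411 μs.
Leg 2: speed unknown; τ_2 = 150.6/γ_2.
Total proper time: 2.411 + τ_2 = 85.28, so τ_2 = 85.28 − 2.411 = 82.87 μs.
γ_2 = 150.6/82.87 = 1.817; β = √(1 − 1/γ²) = √0.6972.

β = 0.835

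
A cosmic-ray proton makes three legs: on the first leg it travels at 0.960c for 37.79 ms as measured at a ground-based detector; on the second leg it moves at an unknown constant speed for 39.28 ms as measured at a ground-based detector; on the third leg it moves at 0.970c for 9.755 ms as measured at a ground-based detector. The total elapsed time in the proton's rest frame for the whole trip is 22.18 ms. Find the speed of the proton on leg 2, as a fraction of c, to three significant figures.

β = 0.972

Leg 1: γ = 1/√(1 − 0.960²) = 25/7 ≈ 3.571; τ_1 = 37.79/3.571 = 10.58 ms.
Leg 2: speed unknown; τ_2 = 39.28/γ_2.
Leg 3: γ = 1/√(1 − 0.970²) = 1/√0.05910 = 4.113; τ_3 = 9.755/4.113 = 2.371 ms.
Total proper time: 10.58 + τ_2 + 2.371 = 22.18, so τ_2 = 22.18 − 12.95 = 9.227 ms.
γ_2 = 39.28/9.227 = 4.257; β = √(1 − 1/γ²) = √0.9448.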